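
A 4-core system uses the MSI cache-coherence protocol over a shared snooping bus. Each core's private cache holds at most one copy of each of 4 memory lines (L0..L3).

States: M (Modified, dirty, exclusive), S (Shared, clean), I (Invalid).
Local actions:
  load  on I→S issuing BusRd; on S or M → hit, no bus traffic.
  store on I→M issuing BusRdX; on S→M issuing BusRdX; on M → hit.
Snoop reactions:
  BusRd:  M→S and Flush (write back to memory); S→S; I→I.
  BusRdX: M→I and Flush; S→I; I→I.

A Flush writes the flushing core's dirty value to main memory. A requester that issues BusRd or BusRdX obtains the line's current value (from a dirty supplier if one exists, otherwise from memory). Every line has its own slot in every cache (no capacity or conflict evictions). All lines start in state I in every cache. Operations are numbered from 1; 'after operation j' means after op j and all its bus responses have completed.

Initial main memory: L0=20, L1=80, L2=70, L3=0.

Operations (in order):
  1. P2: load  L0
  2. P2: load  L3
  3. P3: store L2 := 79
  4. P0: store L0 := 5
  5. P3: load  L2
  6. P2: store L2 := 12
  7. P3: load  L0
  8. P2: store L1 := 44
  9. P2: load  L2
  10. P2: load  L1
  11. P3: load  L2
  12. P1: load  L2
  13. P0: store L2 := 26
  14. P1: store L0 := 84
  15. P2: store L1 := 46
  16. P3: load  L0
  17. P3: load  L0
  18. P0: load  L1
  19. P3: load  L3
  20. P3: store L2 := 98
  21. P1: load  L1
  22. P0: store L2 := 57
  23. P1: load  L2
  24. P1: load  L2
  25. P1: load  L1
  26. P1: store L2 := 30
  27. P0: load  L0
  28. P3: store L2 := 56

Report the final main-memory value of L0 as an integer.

  op1 P2: load  L0 → I/I/S/I on L0; bus BusRd; mem=20
  op2 P2: load  L3 → I/I/S/I on L3; bus BusRd; mem=0
  op3 P3: store L2 := 79 → I/I/I/M on L2; bus BusRdX; mem=70
  op4 P0: store L0 := 5 → M/I/I/I on L0; bus BusRdX; mem=20
  op5 P3: load  L2 → I/I/I/M on L2; bus (none); mem=70
  op6 P2: store L2 := 12 → I/I/M/I on L2; bus BusRdX Flush; mem=79
  op7 P3: load  L0 → S/I/I/S on L0; bus BusRd Flush; mem=5
  op8 P2: store L1 := 44 → I/I/M/I on L1; bus BusRdX; mem=80
  op9 P2: load  L2 → I/I/M/I on L2; bus (none); mem=79
  op10 P2: load  L1 → I/I/M/I on L1; bus (none); mem=80
  op11 P3: load  L2 → I/I/S/S on L2; bus BusRd Flush; mem=12
  op12 P1: load  L2 → I/S/S/S on L2; bus BusRd; mem=12
  op13 P0: store L2 := 26 → M/I/I/I on L2; bus BusRdX; mem=12
  op14 P1: store L0 := 84 → I/M/I/I on L0; bus BusRdX; mem=5
  op15 P2: store L1 := 46 → I/I/M/I on L1; bus (none); mem=80
  op16 P3: load  L0 → I/S/I/S on L0; bus BusRd Flush; mem=84
  op17 P3: load  L0 → I/S/I/S on L0; bus (none); mem=84
  op18 P0: load  L1 → S/I/S/I on L1; bus BusRd Flush; mem=46
  op19 P3: load  L3 → I/I/S/S on L3; bus BusRd; mem=0
  op20 P3: store L2 := 98 → I/I/I/M on L2; bus BusRdX Flush; mem=26
  op21 P1: load  L1 → S/S/S/I on L1; bus BusRd; mem=46
  op22 P0: store L2 := 57 → M/I/I/I on L2; bus BusRdX Flush; mem=98
  op23 P1: load  L2 → S/S/I/I on L2; bus BusRd Flush; mem=57
  op24 P1: load  L2 → S/S/I/I on L2; bus (none); mem=57
  op25 P1: load  L1 → S/S/S/I on L1; bus (none); mem=46
  op26 P1: store L2 := 30 → I/M/I/I on L2; bus BusRdX; mem=57
  op27 P0: load  L0 → S/S/I/S on L0; bus BusRd; mem=84
  op28 P3: store L2 := 56 → I/I/I/M on L2; bus BusRdX Flush; mem=30

memory[L0] = 84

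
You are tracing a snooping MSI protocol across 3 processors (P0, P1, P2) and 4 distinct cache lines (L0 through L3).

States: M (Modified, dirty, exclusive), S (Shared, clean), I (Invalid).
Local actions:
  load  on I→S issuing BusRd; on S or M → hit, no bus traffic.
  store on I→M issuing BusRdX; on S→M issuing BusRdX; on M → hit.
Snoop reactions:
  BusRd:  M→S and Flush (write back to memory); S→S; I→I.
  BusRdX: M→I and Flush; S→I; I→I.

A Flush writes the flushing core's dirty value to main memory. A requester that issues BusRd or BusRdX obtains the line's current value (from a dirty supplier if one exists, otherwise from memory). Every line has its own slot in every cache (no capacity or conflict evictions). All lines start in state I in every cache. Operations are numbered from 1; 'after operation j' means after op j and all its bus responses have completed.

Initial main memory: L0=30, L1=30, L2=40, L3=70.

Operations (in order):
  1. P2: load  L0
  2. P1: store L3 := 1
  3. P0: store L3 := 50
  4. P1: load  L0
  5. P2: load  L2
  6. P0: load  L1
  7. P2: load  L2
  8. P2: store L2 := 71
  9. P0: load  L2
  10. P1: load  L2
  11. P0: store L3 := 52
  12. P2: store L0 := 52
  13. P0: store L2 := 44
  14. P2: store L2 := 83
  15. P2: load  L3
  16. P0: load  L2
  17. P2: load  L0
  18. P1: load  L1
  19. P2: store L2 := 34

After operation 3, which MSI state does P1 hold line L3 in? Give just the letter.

state = I

1. P2: load  L0  bus=[BusRd]  L0: P0=I P1=I P2=S  mem[L0]=30
2. P1: store L3 := 1  bus=[BusRdX]  L3: P0=I P1=M P2=I  mem[L3]=70
3. P0: store L3 := 50  bus=[BusRdX,Flush]  L3: P0=M P1=I P2=I  mem[L3]=1
4. P1: load  L0  bus=[BusRd]  L0: P0=I P1=S P2=S  mem[L0]=30
5. P2: load  L2  bus=[BusRd]  L2: P0=I P1=I P2=S  mem[L2]=40
6. P0: load  L1  bus=[BusRd]  L1: P0=S P1=I P2=I  mem[L1]=30
7. P2: load  L2  bus=[-]  L2: P0=I P1=I P2=S  mem[L2]=40
8. P2: store L2 := 71  bus=[BusRdX]  L2: P0=I P1=I P2=M  mem[L2]=40
9. P0: load  L2  bus=[BusRd,Flush]  L2: P0=S P1=I P2=S  mem[L2]=71
10. P1: load  L2  bus=[BusRd]  L2: P0=S P1=S P2=S  mem[L2]=71
11. P0: store L3 := 52  bus=[-]  L3: P0=M P1=I P2=I  mem[L3]=1
12. P2: store L0 := 52  bus=[BusRdX]  L0: P0=I P1=I P2=M  mem[L0]=30
13. P0: store L2 := 44  bus=[BusRdX]  L2: P0=M P1=I P2=I  mem[L2]=71
14. P2: store L2 := 83  bus=[BusRdX,Flush]  L2: P0=I P1=I P2=M  mem[L2]=44
15. P2: load  L3  bus=[BusRd,Flush]  L3: P0=S P1=I P2=S  mem[L3]=52
16. P0: load  L2  bus=[BusRd,Flush]  L2: P0=S P1=I P2=S  mem[L2]=83
17. P2: load  L0  bus=[-]  L0: P0=I P1=I P2=M  mem[L0]=30
18. P1: load  L1  bus=[BusRd]  L1: P0=S P1=S P2=I  mem[L1]=30
19. P2: store L2 := 34  bus=[BusRdX]  L2: P0=I P1=I P2=M  mem[L2]=83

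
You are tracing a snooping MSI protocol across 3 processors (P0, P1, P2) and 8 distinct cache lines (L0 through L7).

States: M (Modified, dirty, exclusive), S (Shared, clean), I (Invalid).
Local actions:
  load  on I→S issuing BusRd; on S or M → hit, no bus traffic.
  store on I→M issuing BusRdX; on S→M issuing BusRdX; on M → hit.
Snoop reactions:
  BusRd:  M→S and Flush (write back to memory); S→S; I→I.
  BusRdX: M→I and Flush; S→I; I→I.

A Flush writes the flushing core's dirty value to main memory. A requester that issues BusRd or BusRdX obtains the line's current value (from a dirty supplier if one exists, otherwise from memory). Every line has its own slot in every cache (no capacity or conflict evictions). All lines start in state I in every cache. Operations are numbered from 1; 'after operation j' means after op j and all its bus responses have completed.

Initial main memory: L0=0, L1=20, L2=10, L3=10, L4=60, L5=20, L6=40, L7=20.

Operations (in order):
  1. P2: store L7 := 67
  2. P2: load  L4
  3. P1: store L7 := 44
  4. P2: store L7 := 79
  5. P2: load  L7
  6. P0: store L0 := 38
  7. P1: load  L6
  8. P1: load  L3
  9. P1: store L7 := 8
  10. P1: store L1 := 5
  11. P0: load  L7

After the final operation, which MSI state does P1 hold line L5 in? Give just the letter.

state = I

step 1: P2: store L7 := 67  ⟶  IIM  (L7)  txn=BusRdX  M[L7]=20
step 2: P2: load  L4  ⟶  IIS  (L4)  txn=BusRd  M[L4]=60
step 3: P1: store L7 := 44  ⟶  IMI  (L7)  txn=BusRdX+Flush  M[L7]=67
step 4: P2: store L7 := 79  ⟶  IIM  (L7)  txn=BusRdX+Flush  M[L7]=44
step 5: P2: load  L7  ⟶  IIM  (L7)  txn=∅  M[L7]=44
step 6: P0: store L0 := 38  ⟶  MII  (L0)  txn=BusRdX  M[L0]=0
step 7: P1: load  L6  ⟶  ISI  (L6)  txn=BusRd  M[L6]=40
step 8: P1: load  L3  ⟶  ISI  (L3)  txn=BusRd  M[L3]=10
step 9: P1: store L7 := 8  ⟶  IMI  (L7)  txn=BusRdX+Flush  M[L7]=79
step 10: P1: store L1 := 5  ⟶  IMI  (L1)  txn=BusRdX  M[L1]=20
step 11: P0: load  L7  ⟶  SSI  (L7)  txn=BusRd+Flush  M[L7]=8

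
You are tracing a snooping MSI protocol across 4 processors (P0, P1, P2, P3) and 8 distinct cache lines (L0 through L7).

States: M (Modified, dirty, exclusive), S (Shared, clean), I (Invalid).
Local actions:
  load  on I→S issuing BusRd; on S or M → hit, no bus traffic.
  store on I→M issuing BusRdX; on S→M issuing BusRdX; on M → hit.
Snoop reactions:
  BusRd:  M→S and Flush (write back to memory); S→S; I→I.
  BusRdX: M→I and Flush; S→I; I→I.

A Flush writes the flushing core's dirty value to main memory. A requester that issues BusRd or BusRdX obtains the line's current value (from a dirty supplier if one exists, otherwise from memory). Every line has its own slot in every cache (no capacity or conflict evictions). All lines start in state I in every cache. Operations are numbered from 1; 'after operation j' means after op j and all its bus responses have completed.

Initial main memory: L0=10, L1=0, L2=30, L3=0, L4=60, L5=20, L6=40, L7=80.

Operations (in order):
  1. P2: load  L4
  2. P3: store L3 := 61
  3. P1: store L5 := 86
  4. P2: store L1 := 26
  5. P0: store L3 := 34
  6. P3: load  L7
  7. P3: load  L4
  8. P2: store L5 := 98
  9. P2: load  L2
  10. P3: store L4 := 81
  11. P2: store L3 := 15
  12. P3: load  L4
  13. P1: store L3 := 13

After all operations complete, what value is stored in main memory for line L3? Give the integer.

1. P2: load  L4  bus=[BusRd]  L4: P0=I P1=I P2=S P3=I  mem[L4]=60
2. P3: store L3 := 61  bus=[BusRdX]  L3: P0=I P1=I P2=I P3=M  mem[L3]=0
3. P1: store L5 := 86  bus=[BusRdX]  L5: P0=I P1=M P2=I P3=I  mem[L5]=20
4. P2: store L1 := 26  bus=[BusRdX]  L1: P0=I P1=I P2=M P3=I  mem[L1]=0
5. P0: store L3 := 34  bus=[BusRdX,Flush]  L3: P0=M P1=I P2=I P3=I  mem[L3]=61
6. P3: load  L7  bus=[BusRd]  L7: P0=I P1=I P2=I P3=S  mem[L7]=80
7. P3: load  L4  bus=[BusRd]  L4: P0=I P1=I P2=S P3=S  mem[L4]=60
8. P2: store L5 := 98  bus=[BusRdX,Flush]  L5: P0=I P1=I P2=M P3=I  mem[L5]=86
9. P2: load  L2  bus=[BusRd]  L2: P0=I P1=I P2=S P3=I  mem[L2]=30
10. P3: store L4 := 81  bus=[BusRdX]  L4: P0=I P1=I P2=I P3=M  mem[L4]=60
11. P2: store L3 := 15  bus=[BusRdX,Flush]  L3: P0=I P1=I P2=M P3=I  mem[L3]=34
12. P3: load  L4  bus=[-]  L4: P0=I P1=I P2=I P3=M  mem[L4]=60
13. P1: store L3 := 13  bus=[BusRdX,Flush]  L3: P0=I P1=M P2=I P3=I  mem[L3]=15

memory[L3] = 15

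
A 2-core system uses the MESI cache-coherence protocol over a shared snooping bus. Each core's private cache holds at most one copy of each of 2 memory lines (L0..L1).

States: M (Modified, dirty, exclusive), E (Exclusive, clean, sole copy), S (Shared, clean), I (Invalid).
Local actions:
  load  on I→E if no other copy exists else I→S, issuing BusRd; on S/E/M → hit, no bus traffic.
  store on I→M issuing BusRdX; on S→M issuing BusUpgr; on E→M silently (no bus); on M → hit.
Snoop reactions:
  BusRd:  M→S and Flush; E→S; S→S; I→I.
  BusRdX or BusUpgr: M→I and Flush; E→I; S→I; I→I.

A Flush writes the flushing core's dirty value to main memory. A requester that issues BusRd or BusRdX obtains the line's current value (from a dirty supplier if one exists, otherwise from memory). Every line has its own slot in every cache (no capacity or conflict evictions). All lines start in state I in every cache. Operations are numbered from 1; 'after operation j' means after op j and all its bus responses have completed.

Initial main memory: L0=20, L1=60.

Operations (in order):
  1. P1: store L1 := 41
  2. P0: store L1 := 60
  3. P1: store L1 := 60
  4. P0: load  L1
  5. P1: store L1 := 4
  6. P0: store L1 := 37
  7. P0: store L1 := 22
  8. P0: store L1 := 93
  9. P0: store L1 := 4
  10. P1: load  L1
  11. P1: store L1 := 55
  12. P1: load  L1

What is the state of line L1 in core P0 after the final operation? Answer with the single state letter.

state = I

1. P1: store L1 := 41  bus=[BusRdX]  L1: P0=I P1=M  mem[L1]=60
2. P0: store L1 := 60  bus=[BusRdX,Flush]  L1: P0=M P1=I  mem[L1]=41
3. P1: store L1 := 60  bus=[BusRdX,Flush]  L1: P0=I P1=M  mem[L1]=60
4. P0: load  L1  bus=[BusRd,Flush]  L1: P0=S P1=S  mem[L1]=60
5. P1: store L1 := 4  bus=[BusUpgr]  L1: P0=I P1=M  mem[L1]=60
6. P0: store L1 := 37  bus=[BusRdX,Flush]  L1: P0=M P1=I  mem[L1]=4
7. P0: store L1 := 22  bus=[-]  L1: P0=M P1=I  mem[L1]=4
8. P0: store L1 := 93  bus=[-]  L1: P0=M P1=I  mem[L1]=4
9. P0: store L1 := 4  bus=[-]  L1: P0=M P1=I  mem[L1]=4
10. P1: load  L1  bus=[BusRd,Flush]  L1: P0=S P1=S  mem[L1]=4
11. P1: store L1 := 55  bus=[BusUpgr]  L1: P0=I P1=M  mem[L1]=4
12. P1: load  L1  bus=[-]  L1: P0=I P1=M  mem[L1]=4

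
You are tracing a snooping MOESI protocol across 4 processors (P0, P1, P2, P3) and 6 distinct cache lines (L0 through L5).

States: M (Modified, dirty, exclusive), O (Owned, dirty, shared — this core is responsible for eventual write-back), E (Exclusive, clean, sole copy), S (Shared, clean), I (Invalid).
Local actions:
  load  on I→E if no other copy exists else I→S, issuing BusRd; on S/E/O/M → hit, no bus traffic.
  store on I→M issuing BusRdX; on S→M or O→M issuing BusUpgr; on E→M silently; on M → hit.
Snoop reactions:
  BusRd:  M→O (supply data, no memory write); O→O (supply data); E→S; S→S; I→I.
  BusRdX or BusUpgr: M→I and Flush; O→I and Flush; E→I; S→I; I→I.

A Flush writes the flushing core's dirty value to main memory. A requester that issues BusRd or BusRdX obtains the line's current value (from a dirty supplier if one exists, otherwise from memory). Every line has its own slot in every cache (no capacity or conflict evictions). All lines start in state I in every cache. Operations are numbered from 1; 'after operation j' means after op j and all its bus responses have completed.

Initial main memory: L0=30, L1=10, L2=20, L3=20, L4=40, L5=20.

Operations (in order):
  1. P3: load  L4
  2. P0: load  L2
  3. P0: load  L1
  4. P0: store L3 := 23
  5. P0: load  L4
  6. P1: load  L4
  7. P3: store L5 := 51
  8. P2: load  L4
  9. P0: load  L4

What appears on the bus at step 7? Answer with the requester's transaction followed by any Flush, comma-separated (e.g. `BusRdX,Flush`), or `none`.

bus = BusRdX

[1] P3: load  L4 | P0:I, P1:I, P2:I, P3:E(40) | bus: BusRd
[2] P0: load  L2 | P0:E(20), P1:I, P2:I, P3:I | bus: BusRd
[3] P0: load  L1 | P0:E(10), P1:I, P2:I, P3:I | bus: BusRd
[4] P0: store L3 := 23 | P0:M(23), P1:I, P2:I, P3:I | bus: BusRdX
[5] P0: load  L4 | P0:S(40), P1:I, P2:I, P3:S(40) | bus: BusRd
[6] P1: load  L4 | P0:S(40), P1:S(40), P2:I, P3:S(40) | bus: BusRd
[7] P3: store L5 := 51 | P0:I, P1:I, P2:I, P3:M(51) | bus: BusRdX
[8] P2: load  L4 | P0:S(40), P1:S(40), P2:S(40), P3:S(40) | bus: BusRd
[9] P0: load  L4 | P0:S(40), P1:S(40), P2:S(40), P3:S(40) | bus: none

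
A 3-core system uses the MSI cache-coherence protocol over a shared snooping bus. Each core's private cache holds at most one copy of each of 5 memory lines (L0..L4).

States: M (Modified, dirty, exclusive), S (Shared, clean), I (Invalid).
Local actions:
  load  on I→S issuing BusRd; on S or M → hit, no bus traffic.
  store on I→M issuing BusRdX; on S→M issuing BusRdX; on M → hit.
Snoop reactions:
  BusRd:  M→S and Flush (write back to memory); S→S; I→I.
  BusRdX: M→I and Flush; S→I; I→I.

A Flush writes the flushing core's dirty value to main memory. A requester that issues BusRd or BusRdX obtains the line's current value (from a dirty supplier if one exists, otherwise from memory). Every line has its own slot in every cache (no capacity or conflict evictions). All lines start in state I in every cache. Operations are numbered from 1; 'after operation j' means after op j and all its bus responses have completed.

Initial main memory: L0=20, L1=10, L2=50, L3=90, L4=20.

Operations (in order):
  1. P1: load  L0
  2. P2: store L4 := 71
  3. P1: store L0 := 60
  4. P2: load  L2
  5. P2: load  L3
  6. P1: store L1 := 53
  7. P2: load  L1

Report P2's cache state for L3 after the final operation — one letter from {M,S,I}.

  op1 P1: load  L0 → I/S/I on L0; bus BusRd; mem=20
  op2 P2: store L4 := 71 → I/I/M on L4; bus BusRdX; mem=20
  op3 P1: store L0 := 60 → I/M/I on L0; bus BusRdX; mem=20
  op4 P2: load  L2 → I/I/S on L2; bus BusRd; mem=50
  op5 P2: load  L3 → I/I/S on L3; bus BusRd; mem=90
  op6 P1: store L1 := 53 → I/M/I on L1; bus BusRdX; mem=10
  op7 P2: load  L1 → I/S/S on L1; bus BusRd Flush; mem=53

state = S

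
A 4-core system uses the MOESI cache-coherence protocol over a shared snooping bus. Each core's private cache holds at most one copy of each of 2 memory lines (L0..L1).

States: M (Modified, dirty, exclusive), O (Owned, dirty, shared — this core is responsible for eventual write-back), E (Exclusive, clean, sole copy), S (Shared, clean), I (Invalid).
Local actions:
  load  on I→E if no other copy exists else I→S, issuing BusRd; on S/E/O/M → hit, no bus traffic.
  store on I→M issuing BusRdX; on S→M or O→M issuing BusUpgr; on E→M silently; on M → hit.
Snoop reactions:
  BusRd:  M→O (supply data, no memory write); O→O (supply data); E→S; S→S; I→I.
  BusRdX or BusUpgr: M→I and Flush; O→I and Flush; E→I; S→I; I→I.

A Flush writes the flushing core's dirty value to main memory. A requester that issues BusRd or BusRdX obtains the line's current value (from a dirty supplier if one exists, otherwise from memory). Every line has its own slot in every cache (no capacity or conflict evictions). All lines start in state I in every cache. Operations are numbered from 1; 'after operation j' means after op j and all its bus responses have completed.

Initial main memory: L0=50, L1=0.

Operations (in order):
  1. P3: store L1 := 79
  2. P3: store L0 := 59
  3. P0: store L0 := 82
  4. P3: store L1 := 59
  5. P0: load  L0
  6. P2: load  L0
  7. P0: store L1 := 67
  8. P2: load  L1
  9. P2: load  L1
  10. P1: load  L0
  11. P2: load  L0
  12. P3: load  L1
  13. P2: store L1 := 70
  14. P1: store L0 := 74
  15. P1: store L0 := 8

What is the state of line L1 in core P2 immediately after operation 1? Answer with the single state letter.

state = I

[1] P3: store L1 := 79 | P0:I, P1:I, P2:I, P3:M(79) | bus: BusRdX
[2] P3: store L0 := 59 | P0:I, P1:I, P2:I, P3:M(59) | bus: BusRdX
[3] P0: store L0 := 82 | P0:M(82), P1:I, P2:I, P3:I | bus: BusRdX,Flush
[4] P3: store L1 := 59 | P0:I, P1:I, P2:I, P3:M(59) | bus: none
[5] P0: load  L0 | P0:M(82), P1:I, P2:I, P3:I | bus: none
[6] P2: load  L0 | P0:O(82), P1:I, P2:S(82), P3:I | bus: BusRd
[7] P0: store L1 := 67 | P0:M(67), P1:I, P2:I, P3:I | bus: BusRdX,Flush
[8] P2: load  L1 | P0:O(67), P1:I, P2:S(67), P3:I | bus: BusRd
[9] P2: load  L1 | P0:O(67), P1:I, P2:S(67), P3:I | bus: none
[10] P1: load  L0 | P0:O(82), P1:S(82), P2:S(82), P3:I | bus: BusRd
[11] P2: load  L0 | P0:O(82), P1:S(82), P2:S(82), P3:I | bus: none
[12] P3: load  L1 | P0:O(67), P1:I, P2:S(67), P3:S(67) | bus: BusRd
[13] P2: store L1 := 70 | P0:I, P1:I, P2:M(70), P3:I | bus: BusUpgr,Flush
[14] P1: store L0 := 74 | P0:I, P1:M(74), P2:I, P3:I | bus: BusUpgr,Flush
[15] P1: store L0 := 8 | P0:I, P1:M(8), P2:I, P3:I | bus: none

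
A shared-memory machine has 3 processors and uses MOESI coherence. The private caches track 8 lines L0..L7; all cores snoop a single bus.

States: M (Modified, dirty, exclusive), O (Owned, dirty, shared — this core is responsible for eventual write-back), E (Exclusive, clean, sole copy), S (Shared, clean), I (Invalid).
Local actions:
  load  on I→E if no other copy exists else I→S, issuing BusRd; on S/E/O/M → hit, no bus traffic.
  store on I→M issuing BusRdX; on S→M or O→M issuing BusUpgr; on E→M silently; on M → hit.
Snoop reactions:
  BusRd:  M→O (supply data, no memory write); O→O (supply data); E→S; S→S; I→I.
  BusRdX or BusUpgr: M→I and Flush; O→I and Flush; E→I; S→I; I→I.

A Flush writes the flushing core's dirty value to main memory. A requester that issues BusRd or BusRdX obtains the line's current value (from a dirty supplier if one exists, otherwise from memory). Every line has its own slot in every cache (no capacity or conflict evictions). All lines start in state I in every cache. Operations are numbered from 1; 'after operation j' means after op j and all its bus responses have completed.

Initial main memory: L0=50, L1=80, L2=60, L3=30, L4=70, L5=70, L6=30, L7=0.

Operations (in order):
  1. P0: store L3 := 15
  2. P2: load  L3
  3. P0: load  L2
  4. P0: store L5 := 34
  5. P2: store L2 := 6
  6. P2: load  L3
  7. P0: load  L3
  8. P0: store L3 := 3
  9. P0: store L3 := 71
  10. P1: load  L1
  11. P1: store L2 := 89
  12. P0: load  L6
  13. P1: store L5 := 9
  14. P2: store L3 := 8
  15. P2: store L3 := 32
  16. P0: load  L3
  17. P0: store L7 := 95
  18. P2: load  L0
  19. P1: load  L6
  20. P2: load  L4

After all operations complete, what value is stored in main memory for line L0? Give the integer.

step 1: P0: store L3 := 15  ⟶  MII  (L3)  txn=BusRdX  M[L3]=30
step 2: P2: load  L3  ⟶  OIS  (L3)  txn=BusRd  M[L3]=30
step 3: P0: load  L2  ⟶  EII  (L2)  txn=BusRd  M[L2]=60
step 4: P0: store L5 := 34  ⟶  MII  (L5)  txn=BusRdX  M[L5]=70
step 5: P2: store L2 := 6  ⟶  IIM  (L2)  txn=BusRdX  M[L2]=60
step 6: P2: load  L3  ⟶  OIS  (L3)  txn=∅  M[L3]=30
step 7: P0: load  L3  ⟶  OIS  (L3)  txn=∅  M[L3]=30
step 8: P0: store L3 := 3  ⟶  MII  (L3)  txn=BusUpgr  M[L3]=30
step 9: P0: store L3 := 71  ⟶  MII  (L3)  txn=∅  M[L3]=30
step 10: P1: load  L1  ⟶  IEI  (L1)  txn=BusRd  M[L1]=80
step 11: P1: store L2 := 89  ⟶  IMI  (L2)  txn=BusRdX+Flush  M[L2]=6
step 12: P0: load  L6  ⟶  EII  (L6)  txn=BusRd  M[L6]=30
step 13: P1: store L5 := 9  ⟶  IMI  (L5)  txn=BusRdX+Flush  M[L5]=34
step 14: P2: store L3 := 8  ⟶  IIM  (L3)  txn=BusRdX+Flush  M[L3]=71
step 15: P2: store L3 := 32  ⟶  IIM  (L3)  txn=∅  M[L3]=71
step 16: P0: load  L3  ⟶  SIO  (L3)  txn=BusRd  M[L3]=71
step 17: P0: store L7 := 95  ⟶  MII  (L7)  txn=BusRdX  M[L7]=0
step 18: P2: load  L0  ⟶  IIE  (L0)  txn=BusRd  M[L0]=50
step 19: P1: load  L6  ⟶  SSI  (L6)  txn=BusRd  M[L6]=30
step 20: P2: load  L4  ⟶  IIE  (L4)  txn=BusRd  M[L4]=70

memory[L0] = 50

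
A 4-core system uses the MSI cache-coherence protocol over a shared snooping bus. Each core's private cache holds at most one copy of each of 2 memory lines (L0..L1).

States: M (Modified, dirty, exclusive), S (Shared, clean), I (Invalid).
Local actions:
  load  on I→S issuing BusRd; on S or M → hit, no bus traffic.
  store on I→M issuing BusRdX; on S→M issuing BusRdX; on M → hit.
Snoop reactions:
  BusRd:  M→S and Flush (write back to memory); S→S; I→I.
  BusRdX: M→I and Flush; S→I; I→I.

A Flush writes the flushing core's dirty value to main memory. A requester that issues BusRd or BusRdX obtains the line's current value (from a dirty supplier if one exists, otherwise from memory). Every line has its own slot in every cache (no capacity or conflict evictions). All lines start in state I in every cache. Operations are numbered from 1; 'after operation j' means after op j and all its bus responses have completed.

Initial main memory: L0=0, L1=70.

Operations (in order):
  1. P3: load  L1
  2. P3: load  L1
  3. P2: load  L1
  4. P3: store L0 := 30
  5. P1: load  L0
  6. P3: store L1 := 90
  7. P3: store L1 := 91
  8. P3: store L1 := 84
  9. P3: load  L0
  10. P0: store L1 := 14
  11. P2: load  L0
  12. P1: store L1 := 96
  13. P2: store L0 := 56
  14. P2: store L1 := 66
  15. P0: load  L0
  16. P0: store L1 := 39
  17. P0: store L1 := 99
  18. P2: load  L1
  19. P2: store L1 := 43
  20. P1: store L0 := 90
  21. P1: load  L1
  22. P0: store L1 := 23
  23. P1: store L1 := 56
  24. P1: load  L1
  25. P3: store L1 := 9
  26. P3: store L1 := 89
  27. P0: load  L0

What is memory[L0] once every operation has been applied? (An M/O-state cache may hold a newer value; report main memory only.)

memory[L0] = 90

1. P3: load  L1  bus=[BusRd]  L1: P0=I P1=I P2=I P3=S  mem[L1]=70
2. P3: load  L1  bus=[-]  L1: P0=I P1=I P2=I P3=S  mem[L1]=70
3. P2: load  L1  bus=[BusRd]  L1: P0=I P1=I P2=S P3=S  mem[L1]=70
4. P3: store L0 := 30  bus=[BusRdX]  L0: P0=I P1=I P2=I P3=M  mem[L0]=0
5. P1: load  L0  bus=[BusRd,Flush]  L0: P0=I P1=S P2=I P3=S  mem[L0]=30
6. P3: store L1 := 90  bus=[BusRdX]  L1: P0=I P1=I P2=I P3=M  mem[L1]=70
7. P3: store L1 := 91  bus=[-]  L1: P0=I P1=I P2=I P3=M  mem[L1]=70
8. P3: store L1 := 84  bus=[-]  L1: P0=I P1=I P2=I P3=M  mem[L1]=70
9. P3: load  L0  bus=[-]  L0: P0=I P1=S P2=I P3=S  mem[L0]=30
10. P0: store L1 := 14  bus=[BusRdX,Flush]  L1: P0=M P1=I P2=I P3=I  mem[L1]=84
11. P2: load  L0  bus=[BusRd]  L0: P0=I P1=S P2=S P3=S  mem[L0]=30
12. P1: store L1 := 96  bus=[BusRdX,Flush]  L1: P0=I P1=M P2=I P3=I  mem[L1]=14
13. P2: store L0 := 56  bus=[BusRdX]  L0: P0=I P1=I P2=M P3=I  mem[L0]=30
14. P2: store L1 := 66  bus=[BusRdX,Flush]  L1: P0=I P1=I P2=M P3=I  mem[L1]=96
15. P0: load  L0  bus=[BusRd,Flush]  L0: P0=S P1=I P2=S P3=I  mem[L0]=56
16. P0: store L1 := 39  bus=[BusRdX,Flush]  L1: P0=M P1=I P2=I P3=I  mem[L1]=66
17. P0: store L1 := 99  bus=[-]  L1: P0=M P1=I P2=I P3=I  mem[L1]=66
18. P2: load  L1  bus=[BusRd,Flush]  L1: P0=S P1=I P2=S P3=I  mem[L1]=99
19. P2: store L1 := 43  bus=[BusRdX]  L1: P0=I P1=I P2=M P3=I  mem[L1]=99
20. P1: store L0 := 90  bus=[BusRdX]  L0: P0=I P1=M P2=I P3=I  mem[L0]=56
21. P1: load  L1  bus=[BusRd,Flush]  L1: P0=I P1=S P2=S P3=I  mem[L1]=43
22. P0: store L1 := 23  bus=[BusRdX]  L1: P0=M P1=I P2=I P3=I  mem[L1]=43
23. P1: store L1 := 56  bus=[BusRdX,Flush]  L1: P0=I P1=M P2=I P3=I  mem[L1]=23
24. P1: load  L1  bus=[-]  L1: P0=I P1=M P2=I P3=I  mem[L1]=23
25. P3: store L1 := 9  bus=[BusRdX,Flush]  L1: P0=I P1=I P2=I P3=M  mem[L1]=56
26. P3: store L1 := 89  bus=[-]  L1: P0=I P1=I P2=I P3=M  mem[L1]=56
27. P0: load  L0  bus=[BusRd,Flush]  L0: P0=S P1=S P2=I P3=I  mem[L0]=90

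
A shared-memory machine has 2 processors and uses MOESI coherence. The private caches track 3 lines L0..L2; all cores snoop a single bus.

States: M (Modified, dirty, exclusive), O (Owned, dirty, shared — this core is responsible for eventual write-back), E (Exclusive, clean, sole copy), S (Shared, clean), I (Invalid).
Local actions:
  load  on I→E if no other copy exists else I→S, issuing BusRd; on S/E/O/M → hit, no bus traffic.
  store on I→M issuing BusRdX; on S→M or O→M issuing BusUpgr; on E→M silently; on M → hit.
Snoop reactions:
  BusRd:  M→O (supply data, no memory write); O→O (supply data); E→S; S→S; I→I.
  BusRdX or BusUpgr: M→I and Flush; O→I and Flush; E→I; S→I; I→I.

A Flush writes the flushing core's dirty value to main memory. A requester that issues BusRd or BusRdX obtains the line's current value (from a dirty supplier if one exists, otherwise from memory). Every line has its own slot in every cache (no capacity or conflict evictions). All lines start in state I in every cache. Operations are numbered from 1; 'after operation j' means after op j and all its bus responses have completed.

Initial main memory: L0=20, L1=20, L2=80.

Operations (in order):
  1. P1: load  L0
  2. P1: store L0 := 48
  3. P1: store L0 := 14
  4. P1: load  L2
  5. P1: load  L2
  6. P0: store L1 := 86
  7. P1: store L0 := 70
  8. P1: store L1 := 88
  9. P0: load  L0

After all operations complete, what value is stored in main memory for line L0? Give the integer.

memory[L0] = 20

[1] P1: load  L0 | P0:I, P1:E(20) | bus: BusRd
[2] P1: store L0 := 48 | P0:I, P1:M(48) | bus: none
[3] P1: store L0 := 14 | P0:I, P1:M(14) | bus: none
[4] P1: load  L2 | P0:I, P1:E(80) | bus: BusRd
[5] P1: load  L2 | P0:I, P1:E(80) | bus: none
[6] P0: store L1 := 86 | P0:M(86), P1:I | bus: BusRdX
[7] P1: store L0 := 70 | P0:I, P1:M(70) | bus: none
[8] P1: store L1 := 88 | P0:I, P1:M(88) | bus: BusRdX,Flush
[9] P0: load  L0 | P0:S(70), P1:O(70) | bus: BusRd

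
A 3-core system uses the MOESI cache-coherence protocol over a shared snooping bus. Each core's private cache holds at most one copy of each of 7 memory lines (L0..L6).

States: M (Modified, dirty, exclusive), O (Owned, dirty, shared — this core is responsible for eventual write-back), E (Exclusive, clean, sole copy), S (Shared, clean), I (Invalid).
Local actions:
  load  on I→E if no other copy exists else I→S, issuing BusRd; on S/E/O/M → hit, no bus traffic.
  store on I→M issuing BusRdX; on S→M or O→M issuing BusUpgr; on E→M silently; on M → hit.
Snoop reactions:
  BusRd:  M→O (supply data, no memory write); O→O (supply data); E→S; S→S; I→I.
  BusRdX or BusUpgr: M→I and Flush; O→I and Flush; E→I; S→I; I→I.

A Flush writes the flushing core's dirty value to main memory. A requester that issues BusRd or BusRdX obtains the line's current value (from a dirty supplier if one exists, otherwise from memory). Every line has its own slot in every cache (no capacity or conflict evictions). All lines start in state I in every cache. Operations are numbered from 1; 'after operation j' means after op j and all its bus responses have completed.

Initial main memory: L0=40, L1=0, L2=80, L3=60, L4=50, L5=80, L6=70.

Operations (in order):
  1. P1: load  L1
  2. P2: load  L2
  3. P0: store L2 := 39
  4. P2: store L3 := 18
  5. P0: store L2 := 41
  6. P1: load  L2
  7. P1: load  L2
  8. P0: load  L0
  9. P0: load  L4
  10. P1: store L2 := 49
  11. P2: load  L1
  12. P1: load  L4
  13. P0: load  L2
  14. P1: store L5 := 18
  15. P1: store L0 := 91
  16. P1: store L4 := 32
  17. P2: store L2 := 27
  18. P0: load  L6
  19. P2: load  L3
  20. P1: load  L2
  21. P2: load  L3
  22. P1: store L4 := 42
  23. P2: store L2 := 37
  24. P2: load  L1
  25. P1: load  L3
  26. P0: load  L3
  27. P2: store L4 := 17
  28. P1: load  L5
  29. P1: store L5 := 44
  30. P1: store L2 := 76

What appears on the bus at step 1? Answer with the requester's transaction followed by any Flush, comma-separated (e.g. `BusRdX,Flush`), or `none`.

bus = BusRd

[1] P1: load  L1 | P0:I, P1:E(0), P2:I | bus: BusRd
[2] P2: load  L2 | P0:I, P1:I, P2:E(80) | bus: BusRd
[3] P0: store L2 := 39 | P0:M(39), P1:I, P2:I | bus: BusRdX
[4] P2: store L3 := 18 | P0:I, P1:I, P2:M(18) | bus: BusRdX
[5] P0: store L2 := 41 | P0:M(41), P1:I, P2:I | bus: none
[6] P1: load  L2 | P0:O(41), P1:S(41), P2:I | bus: BusRd
[7] P1: load  L2 | P0:O(41), P1:S(41), P2:I | bus: none
[8] P0: load  L0 | P0:E(40), P1:I, P2:I | bus: BusRd
[9] P0: load  L4 | P0:E(50), P1:I, P2:I | bus: BusRd
[10] P1: store L2 := 49 | P0:I, P1:M(49), P2:I | bus: BusUpgr,Flush
[11] P2: load  L1 | P0:I, P1:S(0), P2:S(0) | bus: BusRd
[12] P1: load  L4 | P0:S(50), P1:S(50), P2:I | bus: BusRd
[13] P0: load  L2 | P0:S(49), P1:O(49), P2:I | bus: BusRd
[14] P1: store L5 := 18 | P0:I, P1:M(18), P2:I | bus: BusRdX
[15] P1: store L0 := 91 | P0:I, P1:M(91), P2:I | bus: BusRdX
[16] P1: store L4 := 32 | P0:I, P1:M(32), P2:I | bus: BusUpgr
[17] P2: store L2 := 27 | P0:I, P1:I, P2:M(27) | bus: BusRdX,Flush
[18] P0: load  L6 | P0:E(70), P1:I, P2:I | bus: BusRd
[19] P2: load  L3 | P0:I, P1:I, P2:M(18) | bus: none
[20] P1: load  L2 | P0:I, P1:S(27), P2:O(27) | bus: BusRd
[21] P2: load  L3 | P0:I, P1:I, P2:M(18) | bus: none
[22] P1: store L4 := 42 | P0:I, P1:M(42), P2:I | bus: none
[23] P2: store L2 := 37 | P0:I, P1:I, P2:M(37) | bus: BusUpgr
[24] P2: load  L1 | P0:I, P1:S(0), P2:S(0) | bus: none
[25] P1: load  L3 | P0:I, P1:S(18), P2:O(18) | bus: BusRd
[26] P0: load  L3 | P0:S(18), P1:S(18), P2:O(18) | bus: BusRd
[27] P2: store L4 := 17 | P0:I, P1:I, P2:M(17) | bus: BusRdX,Flush
[28] P1: load  L5 | P0:I, P1:M(18), P2:I | bus: none
[29] P1: store L5 := 44 | P0:I, P1:M(44), P2:I | bus: none
[30] P1: store L2 := 76 | P0:I, P1:M(76), P2:I | bus: BusRdX,Flush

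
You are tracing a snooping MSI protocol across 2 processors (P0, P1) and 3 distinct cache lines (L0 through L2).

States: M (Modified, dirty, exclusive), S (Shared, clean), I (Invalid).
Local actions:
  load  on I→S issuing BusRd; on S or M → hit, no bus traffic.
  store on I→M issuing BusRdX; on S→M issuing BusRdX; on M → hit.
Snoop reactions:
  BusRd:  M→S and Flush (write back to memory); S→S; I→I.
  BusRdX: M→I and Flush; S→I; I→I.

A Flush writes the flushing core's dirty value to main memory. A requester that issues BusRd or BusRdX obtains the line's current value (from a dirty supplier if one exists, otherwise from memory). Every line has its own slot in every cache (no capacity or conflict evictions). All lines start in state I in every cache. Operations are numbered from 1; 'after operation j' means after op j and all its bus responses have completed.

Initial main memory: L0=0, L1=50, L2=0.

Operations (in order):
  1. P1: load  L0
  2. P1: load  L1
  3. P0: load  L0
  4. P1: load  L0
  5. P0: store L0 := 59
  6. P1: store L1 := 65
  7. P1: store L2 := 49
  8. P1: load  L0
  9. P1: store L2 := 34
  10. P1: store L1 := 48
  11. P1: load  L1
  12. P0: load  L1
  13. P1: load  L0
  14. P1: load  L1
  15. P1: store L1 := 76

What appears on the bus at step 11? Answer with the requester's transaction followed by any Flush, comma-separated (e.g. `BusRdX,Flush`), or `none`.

step 1: P1: load  L0  ⟶  IS  (L0)  txn=BusRd  M[L0]=0
step 2: P1: load  L1  ⟶  IS  (L1)  txn=BusRd  M[L1]=50
step 3: P0: load  L0  ⟶  SS  (L0)  txn=BusRd  M[L0]=0
step 4: P1: load  L0  ⟶  SS  (L0)  txn=∅  M[L0]=0
step 5: P0: store L0 := 59  ⟶  MI  (L0)  txn=BusRdX  M[L0]=0
step 6: P1: store L1 := 65  ⟶  IM  (L1)  txn=BusRdX  M[L1]=50
step 7: P1: store L2 := 49  ⟶  IM  (L2)  txn=BusRdX  M[L2]=0
step 8: P1: load  L0  ⟶  SS  (L0)  txn=BusRd+Flush  M[L0]=59
step 9: P1: store L2 := 34  ⟶  IM  (L2)  txn=∅  M[L2]=0
step 10: P1: store L1 := 48  ⟶  IM  (L1)  txn=∅  M[L1]=50
step 11: P1: load  L1  ⟶  IM  (L1)  txn=∅  M[L1]=50
step 12: P0: load  L1  ⟶  SS  (L1)  txn=BusRd+Flush  M[L1]=48
step 13: P1: load  L0  ⟶  SS  (L0)  txn=∅  M[L0]=59
step 14: P1: load  L1  ⟶  SS  (L1)  txn=∅  M[L1]=48
step 15: P1: store L1 := 76  ⟶  IM  (L1)  txn=BusRdX  M[L1]=48

bus = none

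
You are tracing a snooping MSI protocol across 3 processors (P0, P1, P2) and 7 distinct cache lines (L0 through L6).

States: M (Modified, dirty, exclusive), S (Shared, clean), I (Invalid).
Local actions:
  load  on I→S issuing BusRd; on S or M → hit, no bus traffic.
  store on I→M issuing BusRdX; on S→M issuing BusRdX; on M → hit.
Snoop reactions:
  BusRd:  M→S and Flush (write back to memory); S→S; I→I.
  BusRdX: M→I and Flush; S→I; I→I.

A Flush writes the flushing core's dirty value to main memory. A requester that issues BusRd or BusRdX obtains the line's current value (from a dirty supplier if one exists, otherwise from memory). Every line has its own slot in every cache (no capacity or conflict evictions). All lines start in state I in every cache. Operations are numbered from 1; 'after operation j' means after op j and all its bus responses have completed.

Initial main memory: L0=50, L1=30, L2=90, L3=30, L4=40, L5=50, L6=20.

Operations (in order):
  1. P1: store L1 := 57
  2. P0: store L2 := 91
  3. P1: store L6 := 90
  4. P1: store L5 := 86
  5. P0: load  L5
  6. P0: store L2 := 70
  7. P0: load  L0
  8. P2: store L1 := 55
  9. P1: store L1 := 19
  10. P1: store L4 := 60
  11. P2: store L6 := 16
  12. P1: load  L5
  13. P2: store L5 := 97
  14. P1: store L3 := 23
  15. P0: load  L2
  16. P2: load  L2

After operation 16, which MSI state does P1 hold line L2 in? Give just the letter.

step 1: P1: store L1 := 57  ⟶  IMI  (L1)  txn=BusRdX  M[L1]=30
step 2: P0: store L2 := 91  ⟶  MII  (L2)  txn=BusRdX  M[L2]=90
step 3: P1: store L6 := 90  ⟶  IMI  (L6)  txn=BusRdX  M[L6]=20
step 4: P1: store L5 := 86  ⟶  IMI  (L5)  txn=BusRdX  M[L5]=50
step 5: P0: load  L5  ⟶  SSI  (L5)  txn=BusRd+Flush  M[L5]=86
step 6: P0: store L2 := 70  ⟶  MII  (L2)  txn=∅  M[L2]=90
step 7: P0: load  L0  ⟶  SII  (L0)  txn=BusRd  M[L0]=50
step 8: P2: store L1 := 55  ⟶  IIM  (L1)  txn=BusRdX+Flush  M[L1]=57
step 9: P1: store L1 := 19  ⟶  IMI  (L1)  txn=BusRdX+Flush  M[L1]=55
step 10: P1: store L4 := 60  ⟶  IMI  (L4)  txn=BusRdX  M[L4]=40
step 11: P2: store L6 := 16  ⟶  IIM  (L6)  txn=BusRdX+Flush  M[L6]=90
step 12: P1: load  L5  ⟶  SSI  (L5)  txn=∅  M[L5]=86
step 13: P2: store L5 := 97  ⟶  IIM  (L5)  txn=BusRdX  M[L5]=86
step 14: P1: store L3 := 23  ⟶  IMI  (L3)  txn=BusRdX  M[L3]=30
step 15: P0: load  L2  ⟶  MII  (L2)  txn=∅  M[L2]=90
step 16: P2: load  L2  ⟶  SIS  (L2)  txn=BusRd+Flush  M[L2]=70

state = I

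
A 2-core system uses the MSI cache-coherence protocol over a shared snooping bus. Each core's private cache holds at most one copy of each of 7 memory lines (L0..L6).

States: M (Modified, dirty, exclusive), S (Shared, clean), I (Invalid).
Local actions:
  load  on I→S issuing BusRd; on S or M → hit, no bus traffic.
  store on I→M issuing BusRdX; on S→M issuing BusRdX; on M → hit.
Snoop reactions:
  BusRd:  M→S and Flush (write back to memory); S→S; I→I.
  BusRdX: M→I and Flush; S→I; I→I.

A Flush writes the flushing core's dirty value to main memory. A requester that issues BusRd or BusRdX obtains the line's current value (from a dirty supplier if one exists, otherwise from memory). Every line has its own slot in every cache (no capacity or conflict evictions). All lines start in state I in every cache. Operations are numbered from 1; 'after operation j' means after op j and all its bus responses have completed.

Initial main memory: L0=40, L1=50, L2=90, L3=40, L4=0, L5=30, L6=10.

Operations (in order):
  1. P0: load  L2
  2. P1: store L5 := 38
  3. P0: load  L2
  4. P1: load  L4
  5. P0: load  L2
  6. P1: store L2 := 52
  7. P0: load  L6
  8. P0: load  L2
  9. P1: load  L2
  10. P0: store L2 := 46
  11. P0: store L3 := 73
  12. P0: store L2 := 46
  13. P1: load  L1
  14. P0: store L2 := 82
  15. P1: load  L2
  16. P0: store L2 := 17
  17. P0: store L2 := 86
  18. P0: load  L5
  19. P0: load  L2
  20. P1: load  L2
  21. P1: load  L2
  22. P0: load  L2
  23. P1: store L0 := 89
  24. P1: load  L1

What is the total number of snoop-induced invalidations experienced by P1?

invalidations = 2

  op1 P0: load  L2 → S/I on L2; bus BusRd; mem=90
  op2 P1: store L5 := 38 → I/M on L5; bus BusRdX; mem=30
  op3 P0: load  L2 → S/I on L2; bus (none); mem=90
  op4 P1: load  L4 → I/S on L4; bus BusRd; mem=0
  op5 P0: load  L2 → S/I on L2; bus (none); mem=90
  op6 P1: store L2 := 52 → I/M on L2; bus BusRdX; mem=90
  op7 P0: load  L6 → S/I on L6; bus BusRd; mem=10
  op8 P0: load  L2 → S/S on L2; bus BusRd Flush; mem=52
  op9 P1: load  L2 → S/S on L2; bus (none); mem=52
  op10 P0: store L2 := 46 → M/I on L2; bus BusRdX; mem=52
  op11 P0: store L3 := 73 → M/I on L3; bus BusRdX; mem=40
  op12 P0: store L2 := 46 → M/I on L2; bus (none); mem=52
  op13 P1: load  L1 → I/S on L1; bus BusRd; mem=50
  op14 P0: store L2 := 82 → M/I on L2; bus (none); mem=52
  op15 P1: load  L2 → S/S on L2; bus BusRd Flush; mem=82
  op16 P0: store L2 := 17 → M/I on L2; bus BusRdX; mem=82
  op17 P0: store L2 := 86 → M/I on L2; bus (none); mem=82
  op18 P0: load  L5 → S/S on L5; bus BusRd Flush; mem=38
  op19 P0: load  L2 → M/I on L2; bus (none); mem=82
  op20 P1: load  L2 → S/S on L2; bus BusRd Flush; mem=86
  op21 P1: load  L2 → S/S on L2; bus (none); mem=86
  op22 P0: load  L2 → S/S on L2; bus (none); mem=86
  op23 P1: store L0 := 89 → I/M on L0; bus BusRdX; mem=40
  op24 P1: load  L1 → I/S on L1; bus (none); mem=50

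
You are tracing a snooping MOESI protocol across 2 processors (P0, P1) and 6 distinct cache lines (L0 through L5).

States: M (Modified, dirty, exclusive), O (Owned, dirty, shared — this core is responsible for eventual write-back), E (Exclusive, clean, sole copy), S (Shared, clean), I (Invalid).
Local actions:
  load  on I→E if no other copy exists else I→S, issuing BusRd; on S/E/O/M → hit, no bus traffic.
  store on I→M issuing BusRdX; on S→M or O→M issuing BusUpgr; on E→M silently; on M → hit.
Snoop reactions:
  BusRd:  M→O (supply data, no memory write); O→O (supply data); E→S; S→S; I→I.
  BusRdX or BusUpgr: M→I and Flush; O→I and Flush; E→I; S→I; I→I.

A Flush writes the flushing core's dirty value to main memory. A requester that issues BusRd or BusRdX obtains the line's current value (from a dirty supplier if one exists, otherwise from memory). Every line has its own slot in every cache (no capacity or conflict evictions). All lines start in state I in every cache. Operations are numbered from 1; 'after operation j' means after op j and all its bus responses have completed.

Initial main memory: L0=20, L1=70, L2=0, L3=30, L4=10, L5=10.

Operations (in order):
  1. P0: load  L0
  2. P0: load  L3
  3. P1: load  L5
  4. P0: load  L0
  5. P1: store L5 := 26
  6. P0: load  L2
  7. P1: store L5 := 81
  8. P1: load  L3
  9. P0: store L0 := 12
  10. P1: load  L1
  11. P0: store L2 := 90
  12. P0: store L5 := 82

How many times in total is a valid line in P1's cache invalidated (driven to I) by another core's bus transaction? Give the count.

  op1 P0: load  L0 → E/I on L0; bus BusRd; mem=20
  op2 P0: load  L3 → E/I on L3; bus BusRd; mem=30
  op3 P1: load  L5 → I/E on L5; bus BusRd; mem=10
  op4 P0: load  L0 → E/I on L0; bus (none); mem=20
  op5 P1: store L5 := 26 → I/M on L5; bus (none); mem=10
  op6 P0: load  L2 → E/I on L2; bus BusRd; mem=0
  op7 P1: store L5 := 81 → I/M on L5; bus (none); mem=10
  op8 P1: load  L3 → S/S on L3; bus BusRd; mem=30
  op9 P0: store L0 := 12 → M/I on L0; bus (none); mem=20
  op10 P1: load  L1 → I/E on L1; bus BusRd; mem=70
  op11 P0: store L2 := 90 → M/I on L2; bus (none); mem=0
  op12 P0: store L5 := 82 → M/I on L5; bus BusRdX Flush; mem=81

invalidations = 1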